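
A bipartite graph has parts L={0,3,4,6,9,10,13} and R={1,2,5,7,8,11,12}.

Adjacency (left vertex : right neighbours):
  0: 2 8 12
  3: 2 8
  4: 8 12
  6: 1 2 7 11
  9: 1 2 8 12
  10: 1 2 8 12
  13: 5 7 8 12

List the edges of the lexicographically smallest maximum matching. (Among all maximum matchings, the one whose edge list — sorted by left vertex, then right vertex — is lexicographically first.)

Lex-smallest maximum matching: {(0,2), (3,8), (4,12), (6,7), (9,1), (13,5)}

|M| = 6 (so the lex-smallest maximum matching has 6 edges)
process left vertices in ascending order; for each, take the smallest-labelled available neighbour that still permits 6 edges overall, or leave it unmatched if none does
lex-smallest matching: {0-2, 3-8, 4-12, 6-7, 9-1, 13-5}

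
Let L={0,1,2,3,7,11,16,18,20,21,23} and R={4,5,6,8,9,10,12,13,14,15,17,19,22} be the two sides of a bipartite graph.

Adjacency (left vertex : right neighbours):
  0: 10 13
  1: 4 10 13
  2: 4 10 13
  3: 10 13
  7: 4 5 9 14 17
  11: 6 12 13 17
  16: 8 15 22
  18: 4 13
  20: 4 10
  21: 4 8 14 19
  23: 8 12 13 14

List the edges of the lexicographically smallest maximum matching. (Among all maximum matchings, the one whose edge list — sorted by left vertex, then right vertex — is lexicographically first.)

Lex-smallest maximum matching: {(0,10), (1,4), (2,13), (7,5), (11,6), (16,8), (21,14), (23,12)}

|M| = 8 (so the lex-smallest maximum matching has 8 edges)
process left vertices in ascending order; for each, take the smallest-labelled available neighbour that still permits 8 edges overall, or leave it unmatched if none does
lex-smallest matching: {0-10, 1-4, 2-13, 7-5, 11-6, 16-8, 21-14, 23-12}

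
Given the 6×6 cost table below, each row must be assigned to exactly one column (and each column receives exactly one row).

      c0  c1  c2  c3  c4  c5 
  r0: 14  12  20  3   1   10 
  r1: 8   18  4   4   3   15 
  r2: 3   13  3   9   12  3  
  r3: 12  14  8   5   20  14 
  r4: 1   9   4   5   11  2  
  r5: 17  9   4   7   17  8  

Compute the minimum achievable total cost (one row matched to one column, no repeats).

Minimum assignment cost: 23

optimal assignment: row0→col4 (cost 1), row1→col2 (cost 4), row2→col5 (cost 3), row3→col3 (cost 5), row4→col0 (cost 1), row5→col1 (cost 9)
total = 1 + 4 + 3 + 5 + 1 + 9 = 23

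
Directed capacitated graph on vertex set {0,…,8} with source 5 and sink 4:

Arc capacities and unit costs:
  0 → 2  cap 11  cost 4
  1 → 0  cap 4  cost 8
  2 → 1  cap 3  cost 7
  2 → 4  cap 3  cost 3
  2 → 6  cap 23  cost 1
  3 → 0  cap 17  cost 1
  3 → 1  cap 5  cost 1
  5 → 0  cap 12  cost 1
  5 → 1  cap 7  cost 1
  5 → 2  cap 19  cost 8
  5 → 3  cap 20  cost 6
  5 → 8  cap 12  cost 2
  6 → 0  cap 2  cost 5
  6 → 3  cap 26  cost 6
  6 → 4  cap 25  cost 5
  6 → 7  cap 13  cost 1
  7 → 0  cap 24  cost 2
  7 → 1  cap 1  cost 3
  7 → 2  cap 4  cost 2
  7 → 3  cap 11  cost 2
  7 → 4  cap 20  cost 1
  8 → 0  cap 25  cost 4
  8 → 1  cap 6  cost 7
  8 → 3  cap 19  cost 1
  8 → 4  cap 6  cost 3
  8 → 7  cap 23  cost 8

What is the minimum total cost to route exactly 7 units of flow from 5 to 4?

shortest-cost path #1: 5→8→4 push 6 @ unit cost 5 (adds 30)
shortest-cost path #2: 5→0→2→4 push 1 @ unit cost 8 (adds 8)
total cost = 38

Minimum cost for 7 units: 38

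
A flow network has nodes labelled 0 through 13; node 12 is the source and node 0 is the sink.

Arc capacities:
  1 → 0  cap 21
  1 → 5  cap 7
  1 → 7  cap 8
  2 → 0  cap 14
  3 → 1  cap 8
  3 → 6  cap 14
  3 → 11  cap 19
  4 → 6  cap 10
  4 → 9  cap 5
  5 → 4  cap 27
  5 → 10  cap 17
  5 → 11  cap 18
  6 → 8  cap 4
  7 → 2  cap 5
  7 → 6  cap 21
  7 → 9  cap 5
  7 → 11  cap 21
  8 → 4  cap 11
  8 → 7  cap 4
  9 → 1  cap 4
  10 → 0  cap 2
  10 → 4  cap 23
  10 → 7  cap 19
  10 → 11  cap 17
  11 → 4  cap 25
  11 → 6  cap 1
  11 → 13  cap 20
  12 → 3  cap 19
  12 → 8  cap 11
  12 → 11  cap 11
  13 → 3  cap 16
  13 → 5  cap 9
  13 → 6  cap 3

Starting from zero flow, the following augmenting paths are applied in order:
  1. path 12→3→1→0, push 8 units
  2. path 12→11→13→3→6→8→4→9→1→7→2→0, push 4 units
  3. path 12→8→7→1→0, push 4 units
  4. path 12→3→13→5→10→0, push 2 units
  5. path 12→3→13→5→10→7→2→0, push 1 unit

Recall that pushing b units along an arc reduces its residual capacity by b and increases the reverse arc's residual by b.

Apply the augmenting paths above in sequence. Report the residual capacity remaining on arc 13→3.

after path 1 (12→3→1→0, push 8): res(13,3)=16
after path 2 (12→11→13→3→6→8→4→9→1→7→2→0, push 4): res(13,3)=12
after path 3 (12→8→7→1→0, push 4): res(13,3)=12
after path 4 (12→3→13→5→10→0, push 2): res(13,3)=14
after path 5 (12→3→13→5→10→7→2→0, push 1): res(13,3)=15

Residual capacity of (13,3): 15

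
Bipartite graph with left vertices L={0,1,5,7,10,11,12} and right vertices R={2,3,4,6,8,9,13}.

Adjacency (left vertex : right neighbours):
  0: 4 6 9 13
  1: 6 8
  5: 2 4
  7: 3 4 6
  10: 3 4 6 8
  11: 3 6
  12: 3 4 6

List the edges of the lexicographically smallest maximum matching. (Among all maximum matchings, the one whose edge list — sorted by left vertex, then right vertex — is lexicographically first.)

Lex-smallest maximum matching: {(0,9), (1,6), (5,2), (7,3), (10,8), (12,4)}

|M| = 6 (so the lex-smallest maximum matching has 6 edges)
process left vertices in ascending order; for each, take the smallest-labelled available neighbour that still permits 6 edges overall, or leave it unmatched if none does
lex-smallest matching: {0-9, 1-6, 5-2, 7-3, 10-8, 12-4}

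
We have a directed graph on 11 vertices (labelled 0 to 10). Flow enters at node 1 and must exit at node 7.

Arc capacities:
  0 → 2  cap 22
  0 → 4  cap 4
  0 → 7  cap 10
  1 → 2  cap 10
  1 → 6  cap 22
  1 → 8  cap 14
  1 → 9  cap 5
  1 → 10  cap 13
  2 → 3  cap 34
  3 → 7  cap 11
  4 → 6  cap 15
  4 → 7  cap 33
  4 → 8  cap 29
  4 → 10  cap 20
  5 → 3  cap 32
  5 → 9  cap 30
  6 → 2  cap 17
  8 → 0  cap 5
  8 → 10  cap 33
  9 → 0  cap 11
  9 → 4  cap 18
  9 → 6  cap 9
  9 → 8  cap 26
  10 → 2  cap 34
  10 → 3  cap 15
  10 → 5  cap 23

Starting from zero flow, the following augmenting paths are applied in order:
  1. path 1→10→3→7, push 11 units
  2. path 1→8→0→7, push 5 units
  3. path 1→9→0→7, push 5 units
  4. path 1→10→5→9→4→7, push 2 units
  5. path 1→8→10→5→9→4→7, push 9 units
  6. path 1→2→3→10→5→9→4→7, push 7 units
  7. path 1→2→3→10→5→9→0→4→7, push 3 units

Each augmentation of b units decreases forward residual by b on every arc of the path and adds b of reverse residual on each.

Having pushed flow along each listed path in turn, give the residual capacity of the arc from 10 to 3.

Residual capacity of (10,3): 14

after path 1 (1→10→3→7, push 11): res(10,3)=4
after path 2 (1→8→0→7, push 5): res(10,3)=4
after path 3 (1→9→0→7, push 5): res(10,3)=4
after path 4 (1→10→5→9→4→7, push 2): res(10,3)=4
after path 5 (1→8→10→5→9→4→7, push 9): res(10,3)=4
after path 6 (1→2→3→10→5→9→4→7, push 7): res(10,3)=11
after path 7 (1→2→3→10→5→9→0→4→7, push 3): res(10,3)=14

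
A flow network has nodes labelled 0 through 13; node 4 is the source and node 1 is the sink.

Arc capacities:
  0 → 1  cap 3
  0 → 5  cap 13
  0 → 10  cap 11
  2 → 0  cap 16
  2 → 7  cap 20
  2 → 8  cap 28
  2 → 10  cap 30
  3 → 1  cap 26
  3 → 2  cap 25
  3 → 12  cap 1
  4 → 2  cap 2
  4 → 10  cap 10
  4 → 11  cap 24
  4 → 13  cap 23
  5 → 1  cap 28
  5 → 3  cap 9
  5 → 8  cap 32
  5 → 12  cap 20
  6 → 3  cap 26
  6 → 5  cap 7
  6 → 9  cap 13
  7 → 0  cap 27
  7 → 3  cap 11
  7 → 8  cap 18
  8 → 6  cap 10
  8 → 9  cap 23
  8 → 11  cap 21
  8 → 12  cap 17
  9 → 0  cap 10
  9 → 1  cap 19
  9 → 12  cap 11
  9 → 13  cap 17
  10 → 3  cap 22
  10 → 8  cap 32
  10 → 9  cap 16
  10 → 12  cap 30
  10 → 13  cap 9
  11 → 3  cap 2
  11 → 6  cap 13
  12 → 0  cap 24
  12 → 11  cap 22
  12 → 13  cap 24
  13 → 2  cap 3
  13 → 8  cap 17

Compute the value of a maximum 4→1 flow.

Maximum flow value: 47

augment #1: 4→2→0→1 bottleneck 2, total now 2
augment #2: 4→10→3→1 bottleneck 10, total now 12
augment #3: 4→11→3→1 bottleneck 2, total now 14
augment #4: 4→11→6→3→1 bottleneck 13, total now 27
augment #5: 4→13→2→0→1 bottleneck 1, total now 28
augment #6: 4→13→8→9→1 bottleneck 17, total now 45
augment #7: 4→13→2→0→5→1 bottleneck 2, total now 47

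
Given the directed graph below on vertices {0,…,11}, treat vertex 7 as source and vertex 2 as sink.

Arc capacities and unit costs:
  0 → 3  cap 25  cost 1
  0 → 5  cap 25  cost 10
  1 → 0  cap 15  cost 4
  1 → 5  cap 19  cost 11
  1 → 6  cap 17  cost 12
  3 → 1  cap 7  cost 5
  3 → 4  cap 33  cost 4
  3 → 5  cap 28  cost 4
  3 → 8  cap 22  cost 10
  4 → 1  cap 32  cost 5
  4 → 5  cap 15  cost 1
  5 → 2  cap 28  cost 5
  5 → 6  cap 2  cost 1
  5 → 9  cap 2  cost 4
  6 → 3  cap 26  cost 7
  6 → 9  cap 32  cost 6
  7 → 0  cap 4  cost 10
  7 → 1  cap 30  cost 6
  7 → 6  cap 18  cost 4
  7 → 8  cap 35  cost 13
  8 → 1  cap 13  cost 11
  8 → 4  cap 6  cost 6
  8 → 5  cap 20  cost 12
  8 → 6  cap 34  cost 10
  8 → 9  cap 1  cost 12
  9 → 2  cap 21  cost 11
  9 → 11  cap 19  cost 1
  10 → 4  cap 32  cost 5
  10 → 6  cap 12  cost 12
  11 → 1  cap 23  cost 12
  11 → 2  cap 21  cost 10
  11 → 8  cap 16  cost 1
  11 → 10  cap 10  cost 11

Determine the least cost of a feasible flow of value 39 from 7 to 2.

shortest-cost path #1: 7→0→3→5→2 push 4 @ unit cost 20 (adds 80)
shortest-cost path #2: 7→6→3→5→2 push 18 @ unit cost 20 (adds 360)
shortest-cost path #3: 7→1→0→3→5→2 push 6 @ unit cost 20 (adds 120)
shortest-cost path #4: 7→1→0→3→6→9→2 push 9 @ unit cost 21 (adds 189)
shortest-cost path #5: 7→1→5→3→6→9→2 push 2 @ unit cost 23 (adds 46)
total cost = 795

Minimum cost for 39 units: 795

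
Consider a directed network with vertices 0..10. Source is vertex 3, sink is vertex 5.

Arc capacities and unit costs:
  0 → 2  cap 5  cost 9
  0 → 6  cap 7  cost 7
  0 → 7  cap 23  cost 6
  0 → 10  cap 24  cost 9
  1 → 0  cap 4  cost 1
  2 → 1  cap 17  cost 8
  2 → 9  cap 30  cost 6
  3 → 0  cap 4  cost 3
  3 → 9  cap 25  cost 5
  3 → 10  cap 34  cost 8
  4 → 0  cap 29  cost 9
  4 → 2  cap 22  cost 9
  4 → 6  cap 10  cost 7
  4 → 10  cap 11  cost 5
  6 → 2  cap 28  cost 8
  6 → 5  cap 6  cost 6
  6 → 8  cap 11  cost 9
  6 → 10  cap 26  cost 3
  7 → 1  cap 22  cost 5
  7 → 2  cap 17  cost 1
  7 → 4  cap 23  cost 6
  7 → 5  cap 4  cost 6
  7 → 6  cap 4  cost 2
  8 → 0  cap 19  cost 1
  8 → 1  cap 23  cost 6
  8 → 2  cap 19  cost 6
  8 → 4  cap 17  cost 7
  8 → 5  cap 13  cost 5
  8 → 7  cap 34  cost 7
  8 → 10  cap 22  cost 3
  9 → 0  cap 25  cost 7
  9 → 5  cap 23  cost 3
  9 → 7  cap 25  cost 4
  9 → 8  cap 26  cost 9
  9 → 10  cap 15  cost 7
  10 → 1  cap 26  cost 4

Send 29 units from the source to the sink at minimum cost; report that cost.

shortest-cost path #1: 3→9→5 push 23 @ unit cost 8 (adds 184)
shortest-cost path #2: 3→9→7→5 push 2 @ unit cost 15 (adds 30)
shortest-cost path #3: 3→0→7→5 push 2 @ unit cost 15 (adds 30)
shortest-cost path #4: 3→0→6→5 push 2 @ unit cost 16 (adds 32)
total cost = 276

Minimum cost for 29 units: 276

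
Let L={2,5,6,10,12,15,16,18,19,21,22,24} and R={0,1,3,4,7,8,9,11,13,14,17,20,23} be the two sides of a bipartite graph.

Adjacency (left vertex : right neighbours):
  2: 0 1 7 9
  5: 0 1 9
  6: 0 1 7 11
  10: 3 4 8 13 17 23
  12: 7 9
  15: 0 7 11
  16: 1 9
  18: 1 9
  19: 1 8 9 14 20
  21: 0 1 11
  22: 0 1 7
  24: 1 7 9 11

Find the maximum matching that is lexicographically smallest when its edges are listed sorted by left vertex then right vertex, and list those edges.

Lex-smallest maximum matching: {(2,0), (5,1), (6,7), (10,3), (12,9), (15,11), (19,8)}

|M| = 7 (so the lex-smallest maximum matching has 7 edges)
process left vertices in ascending order; for each, take the smallest-labelled available neighbour that still permits 7 edges overall, or leave it unmatched if none does
lex-smallest matching: {2-0, 5-1, 6-7, 10-3, 12-9, 15-11, 19-8}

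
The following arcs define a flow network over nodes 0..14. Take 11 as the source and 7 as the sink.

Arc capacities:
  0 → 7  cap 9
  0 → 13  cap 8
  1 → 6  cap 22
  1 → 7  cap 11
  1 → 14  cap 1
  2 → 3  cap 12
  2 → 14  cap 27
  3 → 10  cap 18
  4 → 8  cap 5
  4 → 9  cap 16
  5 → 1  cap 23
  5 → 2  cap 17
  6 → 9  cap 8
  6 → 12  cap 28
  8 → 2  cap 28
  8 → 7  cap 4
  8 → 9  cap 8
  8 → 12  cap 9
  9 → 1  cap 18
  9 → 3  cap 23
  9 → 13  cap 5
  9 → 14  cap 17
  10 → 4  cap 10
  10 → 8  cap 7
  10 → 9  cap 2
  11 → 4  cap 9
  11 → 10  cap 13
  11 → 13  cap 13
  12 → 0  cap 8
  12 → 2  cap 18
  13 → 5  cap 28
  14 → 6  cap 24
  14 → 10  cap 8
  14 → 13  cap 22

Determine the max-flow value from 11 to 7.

Maximum flow value: 23

augment #1: 11→4→8→7 bottleneck 4, total now 4
augment #2: 11→4→9→1→7 bottleneck 5, total now 9
augment #3: 11→10→9→1→7 bottleneck 2, total now 11
augment #4: 11→13→5→1→7 bottleneck 4, total now 15
augment #5: 11→10→8→12→0→7 bottleneck 7, total now 22
augment #6: 11→10→4→8→12→0→7 bottleneck 1, total now 23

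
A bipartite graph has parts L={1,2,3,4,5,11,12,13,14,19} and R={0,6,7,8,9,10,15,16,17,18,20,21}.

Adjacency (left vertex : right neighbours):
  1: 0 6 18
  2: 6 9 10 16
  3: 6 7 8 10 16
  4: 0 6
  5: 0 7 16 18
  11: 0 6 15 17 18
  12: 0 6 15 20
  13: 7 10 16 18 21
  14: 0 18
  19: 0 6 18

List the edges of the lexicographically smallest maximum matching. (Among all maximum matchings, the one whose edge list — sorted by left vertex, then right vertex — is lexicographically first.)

|M| = 9 (so the lex-smallest maximum matching has 9 edges)
process left vertices in ascending order; for each, take the smallest-labelled available neighbour that still permits 9 edges overall, or leave it unmatched if none does
lex-smallest matching: {1-0, 2-9, 3-7, 4-6, 5-16, 11-15, 12-20, 13-10, 14-18}

Lex-smallest maximum matching: {(1,0), (2,9), (3,7), (4,6), (5,16), (11,15), (12,20), (13,10), (14,18)}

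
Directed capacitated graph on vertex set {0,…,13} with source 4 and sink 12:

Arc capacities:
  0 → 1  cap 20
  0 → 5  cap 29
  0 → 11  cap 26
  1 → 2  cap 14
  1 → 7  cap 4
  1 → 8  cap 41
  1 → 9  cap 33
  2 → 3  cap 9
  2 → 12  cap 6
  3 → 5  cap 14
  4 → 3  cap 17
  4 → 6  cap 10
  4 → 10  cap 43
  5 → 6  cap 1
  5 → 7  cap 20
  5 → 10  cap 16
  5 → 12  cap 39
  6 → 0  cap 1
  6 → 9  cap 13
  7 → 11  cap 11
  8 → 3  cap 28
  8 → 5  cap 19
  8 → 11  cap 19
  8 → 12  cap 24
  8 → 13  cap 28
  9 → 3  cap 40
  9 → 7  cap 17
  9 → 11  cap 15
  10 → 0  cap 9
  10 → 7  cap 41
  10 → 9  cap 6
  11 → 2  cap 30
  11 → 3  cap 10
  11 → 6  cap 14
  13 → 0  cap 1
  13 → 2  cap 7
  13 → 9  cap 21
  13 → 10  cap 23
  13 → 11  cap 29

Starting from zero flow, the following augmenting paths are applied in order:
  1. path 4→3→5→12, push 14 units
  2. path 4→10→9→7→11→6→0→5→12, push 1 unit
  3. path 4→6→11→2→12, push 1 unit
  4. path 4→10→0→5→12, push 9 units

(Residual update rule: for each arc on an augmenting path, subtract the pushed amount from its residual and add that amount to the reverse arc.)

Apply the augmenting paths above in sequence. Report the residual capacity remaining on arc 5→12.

Residual capacity of (5,12): 15

after path 1 (4→3→5→12, push 14): res(5,12)=25
after path 2 (4→10→9→7→11→6→0→5→12, push 1): res(5,12)=24
after path 3 (4→6→11→2→12, push 1): res(5,12)=24
after path 4 (4→10→0→5→12, push 9): res(5,12)=15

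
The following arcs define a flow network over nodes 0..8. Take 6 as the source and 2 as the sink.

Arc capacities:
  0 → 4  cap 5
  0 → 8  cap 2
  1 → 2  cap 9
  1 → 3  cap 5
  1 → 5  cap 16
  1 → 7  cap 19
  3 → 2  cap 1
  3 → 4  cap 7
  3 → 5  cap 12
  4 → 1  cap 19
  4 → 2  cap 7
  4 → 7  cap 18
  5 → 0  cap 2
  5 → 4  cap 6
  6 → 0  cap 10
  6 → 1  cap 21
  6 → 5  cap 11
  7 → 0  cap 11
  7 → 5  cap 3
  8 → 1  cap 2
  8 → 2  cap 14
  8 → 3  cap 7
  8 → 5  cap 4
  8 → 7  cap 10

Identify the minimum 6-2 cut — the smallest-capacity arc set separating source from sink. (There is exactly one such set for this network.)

augment #1: 6→1→2 push 9
augment #2: 6→0→4→2 push 5
augment #3: 6→0→8→2 push 2
augment #4: 6→1→3→2 push 1
augment #5: 6→5→4→2 push 2
max flow = 19; residual-reachable set from 6 gives S-side
cut edges (S→T): {(0,8), (1,2), (3,2), (4,2)} total cap 19

Min-cut arcs: {(0,8), (1,2), (3,2), (4,2)} (total capacity 19)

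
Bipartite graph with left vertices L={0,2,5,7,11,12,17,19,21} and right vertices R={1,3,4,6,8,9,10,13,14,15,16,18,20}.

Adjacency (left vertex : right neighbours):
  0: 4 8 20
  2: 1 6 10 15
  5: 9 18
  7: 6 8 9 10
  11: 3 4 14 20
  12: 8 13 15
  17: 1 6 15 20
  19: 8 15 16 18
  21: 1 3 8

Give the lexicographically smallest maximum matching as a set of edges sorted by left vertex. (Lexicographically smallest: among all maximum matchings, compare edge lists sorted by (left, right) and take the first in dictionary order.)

Lex-smallest maximum matching: {(0,4), (2,1), (5,9), (7,6), (11,3), (12,13), (17,15), (19,16), (21,8)}

|M| = 9 (so the lex-smallest maximum matching has 9 edges)
process left vertices in ascending order; for each, take the smallest-labelled available neighbour that still permits 9 edges overall, or leave it unmatched if none does
lex-smallest matching: {0-4, 2-1, 5-9, 7-6, 11-3, 12-13, 17-15, 19-16, 21-8}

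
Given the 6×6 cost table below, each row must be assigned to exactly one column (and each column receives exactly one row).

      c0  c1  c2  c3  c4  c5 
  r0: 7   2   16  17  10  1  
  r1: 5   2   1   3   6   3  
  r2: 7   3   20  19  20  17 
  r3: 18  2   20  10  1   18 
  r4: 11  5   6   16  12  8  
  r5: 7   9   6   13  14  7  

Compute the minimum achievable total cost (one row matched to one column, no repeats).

Minimum assignment cost: 21

optimal assignment: row0→col5 (cost 1), row1→col3 (cost 3), row2→col1 (cost 3), row3→col4 (cost 1), row4→col2 (cost 6), row5→col0 (cost 7)
total = 1 + 3 + 3 + 1 + 6 + 7 = 21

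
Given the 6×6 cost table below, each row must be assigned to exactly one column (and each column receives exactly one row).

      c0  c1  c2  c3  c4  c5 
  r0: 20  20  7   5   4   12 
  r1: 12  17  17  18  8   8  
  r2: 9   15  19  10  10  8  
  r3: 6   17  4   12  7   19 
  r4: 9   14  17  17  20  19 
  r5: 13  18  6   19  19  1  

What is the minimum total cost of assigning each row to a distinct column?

Minimum assignment cost: 41

optimal assignment: row0→col3 (cost 5), row1→col4 (cost 8), row2→col0 (cost 9), row3→col2 (cost 4), row4→col1 (cost 14), row5→col5 (cost 1)
total = 5 + 8 + 9 + 4 + 14 + 1 = 41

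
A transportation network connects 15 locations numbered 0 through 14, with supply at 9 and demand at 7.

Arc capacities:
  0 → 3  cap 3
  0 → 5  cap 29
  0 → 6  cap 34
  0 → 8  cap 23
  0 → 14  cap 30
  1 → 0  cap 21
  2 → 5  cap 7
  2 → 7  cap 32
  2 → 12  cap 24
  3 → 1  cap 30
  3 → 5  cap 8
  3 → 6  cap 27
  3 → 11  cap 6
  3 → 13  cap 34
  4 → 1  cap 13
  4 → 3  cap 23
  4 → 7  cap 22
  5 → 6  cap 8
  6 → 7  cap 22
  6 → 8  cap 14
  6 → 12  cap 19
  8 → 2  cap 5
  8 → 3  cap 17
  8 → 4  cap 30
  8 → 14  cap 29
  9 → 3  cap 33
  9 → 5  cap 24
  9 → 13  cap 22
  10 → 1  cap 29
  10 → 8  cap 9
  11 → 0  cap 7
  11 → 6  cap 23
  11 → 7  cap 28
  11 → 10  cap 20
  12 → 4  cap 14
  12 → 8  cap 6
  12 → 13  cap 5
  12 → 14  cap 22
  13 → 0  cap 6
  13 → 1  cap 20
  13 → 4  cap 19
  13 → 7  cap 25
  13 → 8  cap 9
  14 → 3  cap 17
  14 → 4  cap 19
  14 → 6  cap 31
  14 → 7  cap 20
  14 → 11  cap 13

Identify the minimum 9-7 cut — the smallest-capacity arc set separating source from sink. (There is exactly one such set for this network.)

augment #1: 9→13→7 push 22
augment #2: 9→3→6→7 push 22
augment #3: 9→3→11→7 push 6
augment #4: 9→3→13→7 push 3
augment #5: 9→3→13→4→7 push 2
augment #6: 9→5→6→8→2→7 push 5
augment #7: 9→5→6→8→4→7 push 3
max flow = 63; residual-reachable set from 9 gives S-side
cut edges (S→T): {(5,6), (9,3), (9,13)} total cap 63

Min-cut arcs: {(5,6), (9,3), (9,13)} (total capacity 63)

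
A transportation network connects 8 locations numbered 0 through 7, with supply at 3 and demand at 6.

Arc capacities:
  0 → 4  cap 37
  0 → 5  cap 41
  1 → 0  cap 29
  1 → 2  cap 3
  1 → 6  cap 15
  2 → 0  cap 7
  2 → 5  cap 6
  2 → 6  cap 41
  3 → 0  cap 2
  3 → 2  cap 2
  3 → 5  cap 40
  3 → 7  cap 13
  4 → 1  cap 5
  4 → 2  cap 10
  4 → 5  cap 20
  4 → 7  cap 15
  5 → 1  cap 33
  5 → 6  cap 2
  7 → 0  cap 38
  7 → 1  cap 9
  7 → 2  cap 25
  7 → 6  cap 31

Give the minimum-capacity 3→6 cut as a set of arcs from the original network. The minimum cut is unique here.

augment #1: 3→2→6 push 2
augment #2: 3→5→6 push 2
augment #3: 3→7→6 push 13
augment #4: 3→5→1→6 push 15
augment #5: 3→0→4→2→6 push 2
augment #6: 3→5→1→2→6 push 3
augment #7: 3→5→1→0→4→2→6 push 8
augment #8: 3→5→1→0→4→7→6 push 7
max flow = 52; residual-reachable set from 3 gives S-side
cut edges (S→T): {(3,0), (3,2), (3,7), (5,1), (5,6)} total cap 52

Min-cut arcs: {(3,0), (3,2), (3,7), (5,1), (5,6)} (total capacity 52)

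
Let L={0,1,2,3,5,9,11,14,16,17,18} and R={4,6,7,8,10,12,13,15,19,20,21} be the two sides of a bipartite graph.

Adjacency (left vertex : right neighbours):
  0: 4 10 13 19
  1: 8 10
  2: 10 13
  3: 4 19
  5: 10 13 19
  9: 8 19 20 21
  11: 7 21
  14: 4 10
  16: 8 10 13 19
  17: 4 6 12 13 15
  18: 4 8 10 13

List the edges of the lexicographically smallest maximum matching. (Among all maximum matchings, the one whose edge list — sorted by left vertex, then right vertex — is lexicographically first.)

Lex-smallest maximum matching: {(0,4), (1,8), (2,10), (3,19), (5,13), (9,20), (11,7), (17,6)}

|M| = 8 (so the lex-smallest maximum matching has 8 edges)
process left vertices in ascending order; for each, take the smallest-labelled available neighbour that still permits 8 edges overall, or leave it unmatched if none does
lex-smallest matching: {0-4, 1-8, 2-10, 3-19, 5-13, 9-20, 11-7, 17-6}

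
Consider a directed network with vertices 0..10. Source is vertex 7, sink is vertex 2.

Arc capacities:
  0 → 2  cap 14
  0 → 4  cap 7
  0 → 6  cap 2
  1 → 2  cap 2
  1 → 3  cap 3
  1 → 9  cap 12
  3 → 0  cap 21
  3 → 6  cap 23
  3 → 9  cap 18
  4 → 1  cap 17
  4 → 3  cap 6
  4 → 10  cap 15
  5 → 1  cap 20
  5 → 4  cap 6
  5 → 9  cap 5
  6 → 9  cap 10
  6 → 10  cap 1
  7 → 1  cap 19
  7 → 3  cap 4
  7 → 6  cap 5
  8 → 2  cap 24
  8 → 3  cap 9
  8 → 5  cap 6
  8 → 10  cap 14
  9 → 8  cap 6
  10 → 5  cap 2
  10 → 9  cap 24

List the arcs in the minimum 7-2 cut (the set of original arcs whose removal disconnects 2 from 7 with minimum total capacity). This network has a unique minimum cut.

augment #1: 7→1→2 push 2
augment #2: 7→3→0→2 push 4
augment #3: 7→1→3→0→2 push 3
augment #4: 7→1→9→8→2 push 6
augment #5: 7→6→10→5→4→3→0→2 push 1
max flow = 16; residual-reachable set from 7 gives S-side
cut edges (S→T): {(1,2), (1,3), (6,10), (7,3), (9,8)} total cap 16

Min-cut arcs: {(1,2), (1,3), (6,10), (7,3), (9,8)} (total capacity 16)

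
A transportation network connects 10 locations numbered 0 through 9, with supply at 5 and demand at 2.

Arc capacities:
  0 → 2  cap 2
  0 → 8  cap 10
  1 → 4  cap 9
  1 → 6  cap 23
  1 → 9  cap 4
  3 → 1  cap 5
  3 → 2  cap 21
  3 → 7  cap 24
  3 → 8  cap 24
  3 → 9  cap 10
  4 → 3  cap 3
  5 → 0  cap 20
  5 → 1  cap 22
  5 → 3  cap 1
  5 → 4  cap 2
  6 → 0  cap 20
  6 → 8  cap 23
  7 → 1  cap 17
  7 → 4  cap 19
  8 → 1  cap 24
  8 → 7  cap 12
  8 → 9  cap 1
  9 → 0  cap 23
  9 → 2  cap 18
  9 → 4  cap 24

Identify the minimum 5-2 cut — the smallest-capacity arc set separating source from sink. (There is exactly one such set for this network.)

augment #1: 5→0→2 push 2
augment #2: 5→3→2 push 1
augment #3: 5→1→9→2 push 4
augment #4: 5→4→3→2 push 2
augment #5: 5→0→8→9→2 push 1
augment #6: 5→1→4→3→2 push 1
max flow = 11; residual-reachable set from 5 gives S-side
cut edges (S→T): {(0,2), (1,9), (4,3), (5,3), (8,9)} total cap 11

Min-cut arcs: {(0,2), (1,9), (4,3), (5,3), (8,9)} (total capacity 11)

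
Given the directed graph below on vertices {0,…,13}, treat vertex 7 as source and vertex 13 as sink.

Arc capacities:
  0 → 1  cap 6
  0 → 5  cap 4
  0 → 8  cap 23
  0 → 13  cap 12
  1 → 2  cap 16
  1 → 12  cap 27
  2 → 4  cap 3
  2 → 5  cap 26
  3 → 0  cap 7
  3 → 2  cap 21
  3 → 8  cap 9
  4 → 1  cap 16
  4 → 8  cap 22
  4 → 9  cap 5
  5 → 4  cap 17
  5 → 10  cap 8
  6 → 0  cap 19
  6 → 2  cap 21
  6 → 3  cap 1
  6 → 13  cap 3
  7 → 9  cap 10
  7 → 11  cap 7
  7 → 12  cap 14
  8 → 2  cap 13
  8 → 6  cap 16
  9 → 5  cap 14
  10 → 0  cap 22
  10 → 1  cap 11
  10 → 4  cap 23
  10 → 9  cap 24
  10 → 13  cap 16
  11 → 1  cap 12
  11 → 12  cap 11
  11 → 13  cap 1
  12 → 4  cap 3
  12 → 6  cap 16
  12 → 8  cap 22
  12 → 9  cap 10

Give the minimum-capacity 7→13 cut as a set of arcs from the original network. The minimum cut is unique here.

augment #1: 7→11→13 push 1
augment #2: 7→12→6→13 push 3
augment #3: 7→9→5→10→13 push 8
augment #4: 7→12→6→0→13 push 11
augment #5: 7→11→12→6→0→13 push 1
max flow = 24; residual-reachable set from 7 gives S-side
cut edges (S→T): {(0,13), (5,10), (6,13), (11,13)} total cap 24

Min-cut arcs: {(0,13), (5,10), (6,13), (11,13)} (total capacity 24)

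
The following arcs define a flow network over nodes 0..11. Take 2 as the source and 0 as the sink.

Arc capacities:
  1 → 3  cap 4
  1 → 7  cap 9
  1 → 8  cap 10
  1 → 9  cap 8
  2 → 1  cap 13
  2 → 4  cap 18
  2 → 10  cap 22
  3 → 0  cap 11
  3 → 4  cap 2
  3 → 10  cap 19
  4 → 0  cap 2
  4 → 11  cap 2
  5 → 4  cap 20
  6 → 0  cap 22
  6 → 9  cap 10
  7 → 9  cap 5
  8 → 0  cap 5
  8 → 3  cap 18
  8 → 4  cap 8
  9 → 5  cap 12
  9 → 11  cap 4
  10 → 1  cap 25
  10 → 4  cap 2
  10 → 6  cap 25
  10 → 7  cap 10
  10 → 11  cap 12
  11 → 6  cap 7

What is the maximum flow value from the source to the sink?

Maximum flow value: 38

augment #1: 2→4→0 bottleneck 2, total now 2
augment #2: 2→1→3→0 bottleneck 4, total now 6
augment #3: 2→1→8→0 bottleneck 5, total now 11
augment #4: 2→10→6→0 bottleneck 22, total now 33
augment #5: 2→1→8→3→0 bottleneck 4, total now 37
augment #6: 2→4→11→6→10→1→8→3→0 bottleneck 1, total now 38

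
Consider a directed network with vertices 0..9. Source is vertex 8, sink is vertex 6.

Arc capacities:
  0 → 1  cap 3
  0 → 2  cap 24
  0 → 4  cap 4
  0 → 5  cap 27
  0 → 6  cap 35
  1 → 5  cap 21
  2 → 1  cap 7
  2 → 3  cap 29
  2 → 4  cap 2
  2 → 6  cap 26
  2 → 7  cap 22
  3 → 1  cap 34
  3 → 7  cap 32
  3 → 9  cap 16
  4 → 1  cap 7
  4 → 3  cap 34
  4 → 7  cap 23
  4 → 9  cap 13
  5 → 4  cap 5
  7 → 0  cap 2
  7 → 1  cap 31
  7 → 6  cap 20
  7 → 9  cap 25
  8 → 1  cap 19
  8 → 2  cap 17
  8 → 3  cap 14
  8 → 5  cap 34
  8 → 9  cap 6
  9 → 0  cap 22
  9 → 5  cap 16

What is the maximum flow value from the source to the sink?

Maximum flow value: 42

augment #1: 8→2→6 bottleneck 17, total now 17
augment #2: 8→3→7→6 bottleneck 14, total now 31
augment #3: 8→9→0→6 bottleneck 6, total now 37
augment #4: 8→5→4→7→6 bottleneck 5, total now 42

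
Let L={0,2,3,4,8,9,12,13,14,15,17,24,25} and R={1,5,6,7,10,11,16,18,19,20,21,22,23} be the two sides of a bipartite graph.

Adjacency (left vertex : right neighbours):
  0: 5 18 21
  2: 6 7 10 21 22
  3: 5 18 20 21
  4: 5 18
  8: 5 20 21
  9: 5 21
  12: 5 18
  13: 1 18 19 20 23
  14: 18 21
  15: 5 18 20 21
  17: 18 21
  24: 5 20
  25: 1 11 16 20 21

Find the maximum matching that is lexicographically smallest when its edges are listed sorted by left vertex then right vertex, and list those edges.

|M| = 7 (so the lex-smallest maximum matching has 7 edges)
process left vertices in ascending order; for each, take the smallest-labelled available neighbour that still permits 7 edges overall, or leave it unmatched if none does
lex-smallest matching: {0-5, 2-6, 3-18, 8-20, 9-21, 13-1, 25-11}

Lex-smallest maximum matching: {(0,5), (2,6), (3,18), (8,20), (9,21), (13,1), (25,11)}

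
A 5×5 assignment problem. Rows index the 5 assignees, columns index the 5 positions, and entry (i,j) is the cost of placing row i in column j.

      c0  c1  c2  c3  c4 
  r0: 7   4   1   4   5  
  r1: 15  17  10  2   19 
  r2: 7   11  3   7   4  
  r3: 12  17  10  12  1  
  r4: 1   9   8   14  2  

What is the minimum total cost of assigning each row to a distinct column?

Minimum assignment cost: 11

optimal assignment: row0→col1 (cost 4), row1→col3 (cost 2), row2→col2 (cost 3), row3→col4 (cost 1), row4→col0 (cost 1)
total = 4 + 2 + 3 + 1 + 1 = 11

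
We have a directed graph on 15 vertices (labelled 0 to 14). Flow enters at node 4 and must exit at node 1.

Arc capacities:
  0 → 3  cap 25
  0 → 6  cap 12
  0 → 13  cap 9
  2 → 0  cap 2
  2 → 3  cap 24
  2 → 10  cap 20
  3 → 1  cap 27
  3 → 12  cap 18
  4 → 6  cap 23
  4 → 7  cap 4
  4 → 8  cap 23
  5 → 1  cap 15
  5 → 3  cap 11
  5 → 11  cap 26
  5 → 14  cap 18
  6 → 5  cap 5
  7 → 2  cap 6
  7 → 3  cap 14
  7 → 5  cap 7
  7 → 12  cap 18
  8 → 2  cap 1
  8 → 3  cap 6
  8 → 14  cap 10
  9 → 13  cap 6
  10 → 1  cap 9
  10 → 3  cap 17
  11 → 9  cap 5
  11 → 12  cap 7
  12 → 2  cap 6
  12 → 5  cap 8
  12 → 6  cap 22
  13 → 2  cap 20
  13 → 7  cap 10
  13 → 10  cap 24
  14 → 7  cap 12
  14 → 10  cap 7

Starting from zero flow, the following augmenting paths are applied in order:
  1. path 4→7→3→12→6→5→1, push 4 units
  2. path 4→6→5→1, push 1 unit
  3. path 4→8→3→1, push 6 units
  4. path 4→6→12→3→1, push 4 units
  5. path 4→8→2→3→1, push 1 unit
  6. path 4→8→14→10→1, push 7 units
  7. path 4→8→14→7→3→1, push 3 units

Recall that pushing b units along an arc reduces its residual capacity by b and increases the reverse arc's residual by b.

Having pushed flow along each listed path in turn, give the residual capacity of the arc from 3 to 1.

after path 1 (4→7→3→12→6→5→1, push 4): res(3,1)=27
after path 2 (4→6→5→1, push 1): res(3,1)=27
after path 3 (4→8→3→1, push 6): res(3,1)=21
after path 4 (4→6→12→3→1, push 4): res(3,1)=17
after path 5 (4→8→2→3→1, push 1): res(3,1)=16
after path 6 (4→8→14→10→1, push 7): res(3,1)=16
after path 7 (4→8→14→7→3→1, push 3): res(3,1)=13

Residual capacity of (3,1): 13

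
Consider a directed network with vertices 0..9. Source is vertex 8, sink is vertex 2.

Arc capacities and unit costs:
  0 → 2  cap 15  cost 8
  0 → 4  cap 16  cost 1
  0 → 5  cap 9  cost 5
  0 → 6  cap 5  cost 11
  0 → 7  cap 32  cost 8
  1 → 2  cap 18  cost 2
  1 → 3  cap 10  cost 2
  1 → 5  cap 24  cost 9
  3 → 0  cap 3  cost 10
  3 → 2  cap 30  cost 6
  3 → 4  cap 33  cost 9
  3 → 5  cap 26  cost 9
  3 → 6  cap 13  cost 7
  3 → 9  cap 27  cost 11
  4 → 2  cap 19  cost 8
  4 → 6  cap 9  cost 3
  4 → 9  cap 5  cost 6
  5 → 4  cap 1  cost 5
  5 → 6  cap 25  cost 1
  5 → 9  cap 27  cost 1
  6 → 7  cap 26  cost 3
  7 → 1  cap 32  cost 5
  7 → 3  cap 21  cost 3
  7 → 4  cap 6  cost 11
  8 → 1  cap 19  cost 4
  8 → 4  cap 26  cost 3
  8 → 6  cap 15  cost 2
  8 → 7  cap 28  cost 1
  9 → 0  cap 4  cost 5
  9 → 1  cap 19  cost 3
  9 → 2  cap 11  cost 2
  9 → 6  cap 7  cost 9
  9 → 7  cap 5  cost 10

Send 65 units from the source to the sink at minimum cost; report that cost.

Minimum cost for 65 units: 608

shortest-cost path #1: 8→1→2 push 18 @ unit cost 6 (adds 108)
shortest-cost path #2: 8→7→3→2 push 21 @ unit cost 10 (adds 210)
shortest-cost path #3: 8→4→2 push 19 @ unit cost 11 (adds 209)
shortest-cost path #4: 8→4→9→2 push 5 @ unit cost 11 (adds 55)
shortest-cost path #5: 8→1→3→2 push 1 @ unit cost 12 (adds 12)
shortest-cost path #6: 8→7→1→3→2 push 1 @ unit cost 14 (adds 14)
total cost = 608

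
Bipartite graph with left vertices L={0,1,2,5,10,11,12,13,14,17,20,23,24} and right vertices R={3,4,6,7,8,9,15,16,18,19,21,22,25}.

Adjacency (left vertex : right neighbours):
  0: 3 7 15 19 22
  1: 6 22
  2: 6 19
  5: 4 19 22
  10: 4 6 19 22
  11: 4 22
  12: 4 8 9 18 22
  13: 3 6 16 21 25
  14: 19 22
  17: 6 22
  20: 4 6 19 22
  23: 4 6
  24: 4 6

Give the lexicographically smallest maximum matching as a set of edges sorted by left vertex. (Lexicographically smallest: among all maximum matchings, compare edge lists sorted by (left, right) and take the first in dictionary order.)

|M| = 7 (so the lex-smallest maximum matching has 7 edges)
process left vertices in ascending order; for each, take the smallest-labelled available neighbour that still permits 7 edges overall, or leave it unmatched if none does
lex-smallest matching: {0-3, 1-6, 2-19, 5-4, 10-22, 12-8, 13-16}

Lex-smallest maximum matching: {(0,3), (1,6), (2,19), (5,4), (10,22), (12,8), (13,16)}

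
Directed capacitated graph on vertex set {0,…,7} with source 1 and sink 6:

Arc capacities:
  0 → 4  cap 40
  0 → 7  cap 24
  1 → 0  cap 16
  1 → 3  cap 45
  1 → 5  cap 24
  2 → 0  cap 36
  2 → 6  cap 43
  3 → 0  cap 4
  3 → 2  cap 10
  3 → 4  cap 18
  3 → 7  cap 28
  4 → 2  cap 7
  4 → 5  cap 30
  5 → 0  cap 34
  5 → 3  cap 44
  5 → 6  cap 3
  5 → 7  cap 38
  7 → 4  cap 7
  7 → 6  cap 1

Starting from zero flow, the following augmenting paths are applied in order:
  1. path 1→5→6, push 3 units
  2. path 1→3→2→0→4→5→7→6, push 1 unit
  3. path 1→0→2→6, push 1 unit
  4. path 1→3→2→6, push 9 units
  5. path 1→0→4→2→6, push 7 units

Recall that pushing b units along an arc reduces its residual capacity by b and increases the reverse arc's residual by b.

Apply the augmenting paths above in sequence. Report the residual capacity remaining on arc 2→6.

Residual capacity of (2,6): 26

after path 1 (1→5→6, push 3): res(2,6)=43
after path 2 (1→3→2→0→4→5→7→6, push 1): res(2,6)=43
after path 3 (1→0→2→6, push 1): res(2,6)=42
after path 4 (1→3→2→6, push 9): res(2,6)=33
after path 5 (1→0→4→2→6, push 7): res(2,6)=26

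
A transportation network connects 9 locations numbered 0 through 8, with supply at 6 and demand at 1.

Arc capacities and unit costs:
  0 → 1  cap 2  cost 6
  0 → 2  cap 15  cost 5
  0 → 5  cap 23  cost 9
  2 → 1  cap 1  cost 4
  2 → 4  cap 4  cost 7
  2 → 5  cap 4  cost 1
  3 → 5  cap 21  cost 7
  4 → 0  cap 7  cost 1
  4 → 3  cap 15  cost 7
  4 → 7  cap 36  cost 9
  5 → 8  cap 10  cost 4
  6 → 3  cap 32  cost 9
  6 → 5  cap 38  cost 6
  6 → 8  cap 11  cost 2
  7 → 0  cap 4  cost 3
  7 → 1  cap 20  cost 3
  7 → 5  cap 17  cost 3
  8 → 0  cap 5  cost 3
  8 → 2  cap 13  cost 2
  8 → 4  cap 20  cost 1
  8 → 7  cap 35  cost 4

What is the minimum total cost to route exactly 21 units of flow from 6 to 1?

Minimum cost for 21 units: 268

shortest-cost path #1: 6→8→2→1 push 1 @ unit cost 8 (adds 8)
shortest-cost path #2: 6→8→7→1 push 10 @ unit cost 9 (adds 90)
shortest-cost path #3: 6→5→8→7→1 push 10 @ unit cost 17 (adds 170)
total cost = 268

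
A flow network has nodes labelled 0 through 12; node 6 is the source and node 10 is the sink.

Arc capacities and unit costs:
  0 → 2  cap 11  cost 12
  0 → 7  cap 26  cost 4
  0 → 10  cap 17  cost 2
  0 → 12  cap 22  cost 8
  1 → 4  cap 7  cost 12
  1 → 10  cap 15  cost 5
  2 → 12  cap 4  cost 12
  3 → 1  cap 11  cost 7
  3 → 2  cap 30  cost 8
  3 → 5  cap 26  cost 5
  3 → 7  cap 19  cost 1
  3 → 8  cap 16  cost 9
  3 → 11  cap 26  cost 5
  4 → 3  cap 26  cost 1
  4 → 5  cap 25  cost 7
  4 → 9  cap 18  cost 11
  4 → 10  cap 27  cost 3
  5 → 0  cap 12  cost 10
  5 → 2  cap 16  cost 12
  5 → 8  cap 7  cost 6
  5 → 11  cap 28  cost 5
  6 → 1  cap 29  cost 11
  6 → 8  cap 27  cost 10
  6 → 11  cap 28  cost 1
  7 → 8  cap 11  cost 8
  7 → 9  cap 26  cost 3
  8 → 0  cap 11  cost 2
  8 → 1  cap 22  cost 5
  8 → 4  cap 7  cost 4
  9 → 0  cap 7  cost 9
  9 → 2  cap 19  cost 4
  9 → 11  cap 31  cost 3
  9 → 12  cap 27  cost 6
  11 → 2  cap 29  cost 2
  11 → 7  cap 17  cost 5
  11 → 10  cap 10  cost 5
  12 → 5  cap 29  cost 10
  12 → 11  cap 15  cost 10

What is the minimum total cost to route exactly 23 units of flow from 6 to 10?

Minimum cost for 23 units: 246

shortest-cost path #1: 6→11→10 push 10 @ unit cost 6 (adds 60)
shortest-cost path #2: 6→8→0→10 push 11 @ unit cost 14 (adds 154)
shortest-cost path #3: 6→1→10 push 2 @ unit cost 16 (adds 32)
total cost = 246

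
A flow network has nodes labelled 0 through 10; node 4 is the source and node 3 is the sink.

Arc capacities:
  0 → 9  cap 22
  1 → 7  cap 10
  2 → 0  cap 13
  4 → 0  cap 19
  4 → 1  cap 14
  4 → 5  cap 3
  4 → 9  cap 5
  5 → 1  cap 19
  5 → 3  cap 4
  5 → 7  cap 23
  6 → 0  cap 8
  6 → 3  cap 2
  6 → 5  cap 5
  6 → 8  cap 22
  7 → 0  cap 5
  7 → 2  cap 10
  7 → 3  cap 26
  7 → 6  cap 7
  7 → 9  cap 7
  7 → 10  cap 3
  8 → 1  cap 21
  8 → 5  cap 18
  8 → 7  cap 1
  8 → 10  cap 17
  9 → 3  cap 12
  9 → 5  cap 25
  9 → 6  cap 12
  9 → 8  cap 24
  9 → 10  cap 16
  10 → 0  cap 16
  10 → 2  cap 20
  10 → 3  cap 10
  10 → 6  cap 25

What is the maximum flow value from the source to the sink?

Maximum flow value: 37

augment #1: 4→5→3 bottleneck 3, total now 3
augment #2: 4→9→3 bottleneck 5, total now 8
augment #3: 4→0→9→3 bottleneck 7, total now 15
augment #4: 4→1→7→3 bottleneck 10, total now 25
augment #5: 4→0→9→5→3 bottleneck 1, total now 26
augment #6: 4→0→9→6→3 bottleneck 2, total now 28
augment #7: 4→0→9→10→3 bottleneck 9, total now 37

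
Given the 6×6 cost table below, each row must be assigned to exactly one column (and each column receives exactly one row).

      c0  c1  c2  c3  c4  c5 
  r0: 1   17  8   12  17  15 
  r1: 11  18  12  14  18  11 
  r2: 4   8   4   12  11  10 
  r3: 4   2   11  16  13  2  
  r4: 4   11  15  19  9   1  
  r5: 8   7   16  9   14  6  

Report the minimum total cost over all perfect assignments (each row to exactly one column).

Minimum assignment cost: 35

optimal assignment: row0→col0 (cost 1), row1→col4 (cost 18), row2→col2 (cost 4), row3→col1 (cost 2), row4→col5 (cost 1), row5→col3 (cost 9)
total = 1 + 18 + 4 + 2 + 1 + 9 = 35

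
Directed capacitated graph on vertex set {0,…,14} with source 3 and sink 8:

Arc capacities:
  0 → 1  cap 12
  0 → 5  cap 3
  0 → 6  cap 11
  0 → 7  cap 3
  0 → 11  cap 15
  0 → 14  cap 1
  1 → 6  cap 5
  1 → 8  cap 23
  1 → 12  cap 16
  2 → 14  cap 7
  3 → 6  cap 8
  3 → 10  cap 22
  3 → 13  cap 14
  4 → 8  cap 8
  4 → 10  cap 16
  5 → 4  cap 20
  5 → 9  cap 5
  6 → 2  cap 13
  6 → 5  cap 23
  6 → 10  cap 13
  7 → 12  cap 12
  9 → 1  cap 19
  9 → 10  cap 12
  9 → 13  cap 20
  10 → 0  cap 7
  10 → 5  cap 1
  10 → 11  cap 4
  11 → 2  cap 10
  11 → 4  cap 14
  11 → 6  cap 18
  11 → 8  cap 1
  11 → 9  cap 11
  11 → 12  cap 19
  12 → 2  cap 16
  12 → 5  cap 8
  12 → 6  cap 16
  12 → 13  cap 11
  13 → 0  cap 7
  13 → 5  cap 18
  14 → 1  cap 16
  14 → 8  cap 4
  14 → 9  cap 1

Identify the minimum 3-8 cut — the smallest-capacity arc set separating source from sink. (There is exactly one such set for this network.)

Min-cut arcs: {(3,6), (3,13), (10,0), (10,5), (10,11)} (total capacity 34)

augment #1: 3→10→11→8 push 1
augment #2: 3→6→2→14→8 push 4
augment #3: 3→6→5→4→8 push 4
augment #4: 3→10→0→1→8 push 7
augment #5: 3→10→5→4→8 push 1
augment #6: 3→10→11→4→8 push 3
augment #7: 3→13→0→1→8 push 5
augment #8: 3→13→0→14→1→8 push 1
augment #9: 3→13→5→9→1→8 push 5
augment #10: 3→13→0→11→9→1→8 push 1
augment #11: 3→13→5→4→11→9→1→8 push 2
max flow = 34; residual-reachable set from 3 gives S-side
cut edges (S→T): {(3,6), (3,13), (10,0), (10,5), (10,11)} total cap 34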